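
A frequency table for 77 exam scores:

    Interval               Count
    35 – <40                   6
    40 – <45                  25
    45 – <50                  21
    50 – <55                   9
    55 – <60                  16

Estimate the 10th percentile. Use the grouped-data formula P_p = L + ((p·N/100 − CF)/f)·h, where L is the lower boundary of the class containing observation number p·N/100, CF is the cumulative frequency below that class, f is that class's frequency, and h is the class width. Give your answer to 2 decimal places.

N = 77; target position k = 10/100 · 77 = 7.7.
Cumulative frequencies: 6, 31, 52, 61, 77.
Observation 7.7 falls in the class 40 – <45.
L = 40, CF = 6, f = 25, h = 5.
P10 = 40 + ((7.7 − 6)/25)·5 = 40 + 0.34 = 40.34.

40.34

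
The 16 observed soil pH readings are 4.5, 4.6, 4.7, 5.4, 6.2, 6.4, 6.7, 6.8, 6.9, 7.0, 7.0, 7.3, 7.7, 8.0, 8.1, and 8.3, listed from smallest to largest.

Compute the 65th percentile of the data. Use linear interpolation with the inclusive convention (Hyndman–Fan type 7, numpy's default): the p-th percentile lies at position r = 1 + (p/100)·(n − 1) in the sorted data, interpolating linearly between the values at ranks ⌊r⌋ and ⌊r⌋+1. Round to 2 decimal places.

7.00

n = 16.
r = 1 + (65/100)·(16 − 1) = 1 + 9.75 = 10.75.
Rank 10 is 7.0 and rank 11 is 7.0.
Interpolate: 7.0 + 0.75·(7.0 − 7.0) = 7.0 + 0.75·0 = 7.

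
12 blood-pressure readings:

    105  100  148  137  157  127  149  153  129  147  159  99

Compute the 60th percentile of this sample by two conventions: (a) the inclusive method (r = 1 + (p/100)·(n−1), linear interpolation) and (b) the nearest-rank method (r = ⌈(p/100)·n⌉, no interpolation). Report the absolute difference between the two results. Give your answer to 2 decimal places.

Sorted: 99, 100, 105, 127, 129, 137, 147, 148, 149, 153, 157, 159.
n = 12.
(a) r = 7.6; between ranks 7 (147) and 8 (148): 147.6.
(b) the nearest-rank method: rank 8 → 148.
|147.6 − 148| = 0.4.

0.40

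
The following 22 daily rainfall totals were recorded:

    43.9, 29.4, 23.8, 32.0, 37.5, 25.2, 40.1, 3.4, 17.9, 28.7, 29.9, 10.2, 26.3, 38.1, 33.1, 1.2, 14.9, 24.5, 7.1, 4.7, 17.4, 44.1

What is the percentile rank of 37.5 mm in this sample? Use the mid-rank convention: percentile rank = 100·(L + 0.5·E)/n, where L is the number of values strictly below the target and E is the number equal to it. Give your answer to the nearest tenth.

Sorted: 1.2, 3.4, 4.7, 7.1, 10.2, 14.9, 17.4, 17.9, 23.8, 24.5, 25.2, 26.3, 28.7, 29.4, 29.9, 32.0, 33.1, 37.5, 38.1, 40.1, 43.9, 44.1.
Count below 37.5: L = 17; count equal: E = 1; n = 22.
Percentile rank = 100·(17 + 0.5·1)/22 = 100·17.5/22 = 79.55.

79.5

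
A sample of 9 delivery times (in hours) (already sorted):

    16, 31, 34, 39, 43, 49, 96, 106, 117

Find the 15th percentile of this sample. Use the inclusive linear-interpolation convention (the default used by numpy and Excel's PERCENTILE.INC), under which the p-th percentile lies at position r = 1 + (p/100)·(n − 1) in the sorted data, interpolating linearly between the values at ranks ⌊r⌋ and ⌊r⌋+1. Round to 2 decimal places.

n = 9.
r = 1 + (15/100)·(9 − 1) = 1 + 1.2 = 2.2.
Rank 2 is 31 and rank 3 is 34.
Interpolate: 31 + 0.2·(34 − 31) = 31 + 0.2·3 = 31.6.

31.60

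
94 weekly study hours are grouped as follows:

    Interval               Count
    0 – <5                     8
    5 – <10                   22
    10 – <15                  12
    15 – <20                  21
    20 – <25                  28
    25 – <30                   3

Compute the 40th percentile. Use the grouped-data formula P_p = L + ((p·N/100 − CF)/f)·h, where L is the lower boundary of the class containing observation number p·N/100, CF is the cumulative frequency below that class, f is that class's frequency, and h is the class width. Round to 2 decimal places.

N = 94; target position k = 40/100 · 94 = 37.6.
Cumulative frequencies: 8, 30, 42, 63, 91, 94.
Observation 37.6 falls in the class 10 – <15.
L = 10, CF = 30, f = 12, h = 5.
P40 = 10 + ((37.6 − 30)/12)·5 = 10 + 3.16667 = 13.1667.

13.17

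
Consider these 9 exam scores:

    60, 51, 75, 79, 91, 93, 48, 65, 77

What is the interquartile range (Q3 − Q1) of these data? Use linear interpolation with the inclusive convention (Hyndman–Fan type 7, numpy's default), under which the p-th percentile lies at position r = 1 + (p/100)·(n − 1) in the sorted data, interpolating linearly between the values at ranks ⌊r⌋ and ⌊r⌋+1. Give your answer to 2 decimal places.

19.00

Sorted: 48, 51, 60, 65, 75, 77, 79, 91, 93.
n = 9.
P25: r = 3 (integer) → 60.
P75: r = 7 (integer) → 79.
Difference: 79 − 60 = 19.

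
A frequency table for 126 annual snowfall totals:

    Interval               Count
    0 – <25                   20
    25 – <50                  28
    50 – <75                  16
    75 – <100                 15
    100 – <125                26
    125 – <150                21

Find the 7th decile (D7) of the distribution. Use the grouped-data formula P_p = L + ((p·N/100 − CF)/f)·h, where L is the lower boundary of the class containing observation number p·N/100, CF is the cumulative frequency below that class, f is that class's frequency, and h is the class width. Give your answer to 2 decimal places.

N = 126; target position k = 70/100 · 126 = 88.2.
Cumulative frequencies: 20, 48, 64, 79, 105, 126.
Observation 88.2 falls in the class 100 – <125.
L = 100, CF = 79, f = 26, h = 25.
P70 = 100 + ((88.2 − 79)/26)·25 = 100 + 8.84615 = 108.846.

108.85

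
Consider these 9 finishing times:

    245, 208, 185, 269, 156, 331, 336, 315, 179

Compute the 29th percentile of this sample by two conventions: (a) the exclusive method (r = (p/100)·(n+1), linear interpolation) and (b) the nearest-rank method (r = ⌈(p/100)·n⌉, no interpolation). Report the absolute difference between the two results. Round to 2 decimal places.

0.60

Sorted: 156, 179, 185, 208, 245, 269, 315, 331, 336.
n = 9.
(a) r = 2.9; between ranks 2 (179) and 3 (185): 184.4.
(b) the nearest-rank method: rank 3 → 185.
|184.4 − 185| = 0.6.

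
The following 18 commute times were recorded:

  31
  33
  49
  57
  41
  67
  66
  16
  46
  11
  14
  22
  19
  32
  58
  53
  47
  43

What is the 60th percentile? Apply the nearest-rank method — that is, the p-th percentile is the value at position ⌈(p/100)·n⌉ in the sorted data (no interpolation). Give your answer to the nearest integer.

Sorted: 11, 14, 16, 19, 22, 31, 32, 33, 41, 43, 46, 47, 49, 53, 57, 58, 66, 67.
n = 18.
Position = ⌈60/100 · 18⌉ = ⌈10.8⌉ = 11.
The value at rank 11 is 46.

46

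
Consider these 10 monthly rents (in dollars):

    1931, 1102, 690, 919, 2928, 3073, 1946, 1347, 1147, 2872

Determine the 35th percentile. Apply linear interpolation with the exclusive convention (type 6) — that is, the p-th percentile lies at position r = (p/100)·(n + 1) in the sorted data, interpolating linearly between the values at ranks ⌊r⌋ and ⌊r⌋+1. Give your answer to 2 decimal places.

1140.25

Sorted: 690, 919, 1102, 1147, 1347, 1931, 1946, 2872, 2928, 3073.
n = 10.
r = (35/100)·(10 + 1) = 3.85.
Rank 3 is 1102 and rank 4 is 1147.
Interpolate: 1102 + 0.85·(1147 − 1102) = 1102 + 0.85·45 = 1140.25.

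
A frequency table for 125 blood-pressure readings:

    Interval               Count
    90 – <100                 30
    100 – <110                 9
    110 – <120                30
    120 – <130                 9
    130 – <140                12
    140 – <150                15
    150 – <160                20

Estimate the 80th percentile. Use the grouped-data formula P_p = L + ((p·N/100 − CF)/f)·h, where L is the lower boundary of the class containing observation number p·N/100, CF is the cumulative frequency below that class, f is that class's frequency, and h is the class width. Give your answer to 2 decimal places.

N = 125; target position k = 80/100 · 125 = 100.
Cumulative frequencies: 30, 39, 69, 78, 90, 105, 125.
Observation 100 falls in the class 140 – <150.
L = 140, CF = 90, f = 15, h = 10.
P80 = 140 + ((100 − 90)/15)·10 = 140 + 6.66667 = 146.667.

146.67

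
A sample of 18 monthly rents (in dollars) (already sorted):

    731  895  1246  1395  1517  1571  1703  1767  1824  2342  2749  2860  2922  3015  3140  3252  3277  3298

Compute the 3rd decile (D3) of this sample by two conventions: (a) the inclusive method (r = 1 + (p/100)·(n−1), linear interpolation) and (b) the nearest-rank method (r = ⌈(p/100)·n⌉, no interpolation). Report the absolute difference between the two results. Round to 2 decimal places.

13.20

n = 18.
(a) r = 6.1; between ranks 6 (1571) and 7 (1703): 1584.2.
(b) the nearest-rank method: rank 6 → 1571.
|1584.2 − 1571| = 13.2.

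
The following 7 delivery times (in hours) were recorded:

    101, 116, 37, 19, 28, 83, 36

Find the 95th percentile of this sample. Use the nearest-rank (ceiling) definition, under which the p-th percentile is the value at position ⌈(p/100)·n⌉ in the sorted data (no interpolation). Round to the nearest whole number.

Sorted: 19, 28, 36, 37, 83, 101, 116.
n = 7.
Position = ⌈95/100 · 7⌉ = ⌈6.65⌉ = 7.
The value at rank 7 is 116.

116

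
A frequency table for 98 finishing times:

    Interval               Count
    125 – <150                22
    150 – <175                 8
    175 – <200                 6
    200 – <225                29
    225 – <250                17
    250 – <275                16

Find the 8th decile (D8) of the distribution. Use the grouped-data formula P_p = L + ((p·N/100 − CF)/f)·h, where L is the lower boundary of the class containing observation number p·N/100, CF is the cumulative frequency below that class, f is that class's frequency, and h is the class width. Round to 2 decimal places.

244.71

N = 98; target position k = 80/100 · 98 = 78.4.
Cumulative frequencies: 22, 30, 36, 65, 82, 98.
Observation 78.4 falls in the class 225 – <250.
L = 225, CF = 65, f = 17, h = 25.
P80 = 225 + ((78.4 − 65)/17)·25 = 225 + 19.7059 = 244.706.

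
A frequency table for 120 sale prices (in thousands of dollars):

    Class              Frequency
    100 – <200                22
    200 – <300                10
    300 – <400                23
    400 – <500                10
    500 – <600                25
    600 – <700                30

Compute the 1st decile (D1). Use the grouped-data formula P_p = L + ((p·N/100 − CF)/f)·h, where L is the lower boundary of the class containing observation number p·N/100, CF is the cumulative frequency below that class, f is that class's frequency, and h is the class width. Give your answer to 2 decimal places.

154.55

N = 120; target position k = 10/100 · 120 = 12.
Cumulative frequencies: 22, 32, 55, 65, 90, 120.
Observation 12 falls in the class 100 – <200.
L = 100, CF = 0, f = 22, h = 100.
P10 = 100 + ((12 − 0)/22)·100 = 100 + 54.5455 = 154.545.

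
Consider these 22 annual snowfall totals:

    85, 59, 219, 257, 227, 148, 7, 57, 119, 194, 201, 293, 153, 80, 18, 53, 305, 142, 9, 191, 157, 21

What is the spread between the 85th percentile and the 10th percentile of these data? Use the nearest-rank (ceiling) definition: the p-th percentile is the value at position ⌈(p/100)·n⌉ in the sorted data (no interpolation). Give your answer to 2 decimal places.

Sorted: 7, 9, 18, 21, 53, 57, 59, 80, 85, 119, 142, 148, 153, 157, 191, 194, 201, 219, 227, 257, 293, 305.
n = 22.
P10: rank ⌈10/100·22⌉ = 3 → 18.
P85: rank ⌈85/100·22⌉ = 19 → 227.
Difference: 227 − 18 = 209.

209.00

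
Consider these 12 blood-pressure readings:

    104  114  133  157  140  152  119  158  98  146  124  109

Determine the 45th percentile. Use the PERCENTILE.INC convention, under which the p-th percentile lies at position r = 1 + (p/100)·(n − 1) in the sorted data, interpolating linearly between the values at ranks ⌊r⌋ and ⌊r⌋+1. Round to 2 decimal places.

123.75

Sorted: 98, 104, 109, 114, 119, 124, 133, 140, 146, 152, 157, 158.
n = 12.
r = 1 + (45/100)·(12 − 1) = 1 + 4.95 = 5.95.
Rank 5 is 119 and rank 6 is 124.
Interpolate: 119 + 0.95·(124 − 119) = 119 + 0.95·5 = 123.75.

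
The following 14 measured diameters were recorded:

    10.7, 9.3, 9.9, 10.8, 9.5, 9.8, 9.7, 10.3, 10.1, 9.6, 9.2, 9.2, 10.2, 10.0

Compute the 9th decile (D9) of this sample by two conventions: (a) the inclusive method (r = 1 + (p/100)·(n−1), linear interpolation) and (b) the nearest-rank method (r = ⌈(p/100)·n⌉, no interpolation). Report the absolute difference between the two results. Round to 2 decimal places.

Sorted: 9.2, 9.2, 9.3, 9.5, 9.6, 9.7, 9.8, 9.9, 10.0, 10.1, 10.2, 10.3, 10.7, 10.8.
n = 14.
(a) r = 12.7; between ranks 12 (10.3) and 13 (10.7): 10.58.
(b) the nearest-rank method: rank 13 → 10.7.
|10.58 − 10.7| = 0.12.

0.12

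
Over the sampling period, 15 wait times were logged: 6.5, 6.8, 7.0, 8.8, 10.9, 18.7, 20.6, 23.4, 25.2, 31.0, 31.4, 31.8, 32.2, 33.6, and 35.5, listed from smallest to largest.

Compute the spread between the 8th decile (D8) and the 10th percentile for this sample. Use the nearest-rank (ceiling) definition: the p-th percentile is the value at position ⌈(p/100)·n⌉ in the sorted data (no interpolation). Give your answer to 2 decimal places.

n = 15.
P10: rank ⌈10/100·15⌉ = 2 → 6.8.
P80: rank ⌈80/100·15⌉ = 12 → 31.8.
Difference: 31.8 − 6.8 = 25.

25.00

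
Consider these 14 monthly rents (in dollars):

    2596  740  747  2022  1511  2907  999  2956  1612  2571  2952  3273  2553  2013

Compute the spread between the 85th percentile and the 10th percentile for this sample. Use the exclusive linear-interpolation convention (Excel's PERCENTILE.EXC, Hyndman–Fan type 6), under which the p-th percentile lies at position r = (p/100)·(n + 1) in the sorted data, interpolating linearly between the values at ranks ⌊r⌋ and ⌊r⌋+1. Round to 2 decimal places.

2211.50

Sorted: 740, 747, 999, 1511, 1612, 2013, 2022, 2553, 2571, 2596, 2907, 2952, 2956, 3273.
n = 14.
P10: r = 1.5; ranks 1–2 are 740, 747; interpolating gives 743.5.
P85: r = 12.75; ranks 12–13 are 2952, 2956; interpolating gives 2955.
Difference: 2955 − 743.5 = 2211.5.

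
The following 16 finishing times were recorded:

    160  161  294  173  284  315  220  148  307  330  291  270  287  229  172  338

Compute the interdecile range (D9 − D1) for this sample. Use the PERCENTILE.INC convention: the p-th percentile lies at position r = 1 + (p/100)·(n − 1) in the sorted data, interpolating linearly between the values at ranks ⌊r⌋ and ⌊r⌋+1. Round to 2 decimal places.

Sorted: 148, 160, 161, 172, 173, 220, 229, 270, 284, 287, 291, 294, 307, 315, 330, 338.
n = 16.
P10: r = 2.5; ranks 2–3 are 160, 161; interpolating gives 160.5.
P90: r = 14.5; ranks 14–15 are 315, 330; interpolating gives 322.5.
Difference: 322.5 − 160.5 = 162.

162.00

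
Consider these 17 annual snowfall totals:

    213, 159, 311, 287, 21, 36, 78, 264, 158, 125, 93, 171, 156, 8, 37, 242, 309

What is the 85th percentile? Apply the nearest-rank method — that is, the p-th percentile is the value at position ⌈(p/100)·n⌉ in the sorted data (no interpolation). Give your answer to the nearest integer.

Sorted: 8, 21, 36, 37, 78, 93, 125, 156, 158, 159, 171, 213, 242, 264, 287, 309, 311.
n = 17.
Position = ⌈85/100 · 17⌉ = ⌈14.45⌉ = 15.
The value at rank 15 is 287.

287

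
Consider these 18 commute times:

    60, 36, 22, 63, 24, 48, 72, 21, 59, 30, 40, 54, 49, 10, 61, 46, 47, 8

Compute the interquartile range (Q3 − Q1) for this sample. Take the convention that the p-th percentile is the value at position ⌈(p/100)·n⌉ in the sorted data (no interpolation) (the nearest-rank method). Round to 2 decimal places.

Sorted: 8, 10, 21, 22, 24, 30, 36, 40, 46, 47, 48, 49, 54, 59, 60, 61, 63, 72.
n = 18.
P25: rank ⌈25/100·18⌉ = 5 → 24.
P75: rank ⌈75/100·18⌉ = 14 → 59.
Difference: 59 − 24 = 35.

35.00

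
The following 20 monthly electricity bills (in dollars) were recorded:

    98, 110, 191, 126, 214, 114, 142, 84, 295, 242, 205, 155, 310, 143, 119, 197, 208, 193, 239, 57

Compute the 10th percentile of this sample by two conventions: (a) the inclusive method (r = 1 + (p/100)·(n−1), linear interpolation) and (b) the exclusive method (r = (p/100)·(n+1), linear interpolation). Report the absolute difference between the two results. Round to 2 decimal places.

11.20

Sorted: 57, 84, 98, 110, 114, 119, 126, 142, 143, 155, 191, 193, 197, 205, 208, 214, 239, 242, 295, 310.
n = 20.
(a) r = 2.9; between ranks 2 (84) and 3 (98): 96.6.
(b) r = 2.1; between ranks 2 (84) and 3 (98): 85.4.
|96.6 − 85.4| = 11.2.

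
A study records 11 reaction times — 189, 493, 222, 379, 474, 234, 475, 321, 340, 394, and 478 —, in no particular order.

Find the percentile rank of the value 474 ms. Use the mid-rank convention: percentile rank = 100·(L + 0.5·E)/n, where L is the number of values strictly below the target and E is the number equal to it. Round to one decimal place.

68.2

Sorted: 189, 222, 234, 321, 340, 379, 394, 474, 475, 478, 493.
Count below 474: L = 7; count equal: E = 1; n = 11.
Percentile rank = 100·(7 + 0.5·1)/11 = 100·7.5/11 = 68.18.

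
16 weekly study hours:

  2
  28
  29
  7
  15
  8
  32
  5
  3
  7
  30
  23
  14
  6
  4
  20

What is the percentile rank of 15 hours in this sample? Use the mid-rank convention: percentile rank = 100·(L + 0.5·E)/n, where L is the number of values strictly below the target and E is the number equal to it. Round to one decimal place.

59.4

Sorted: 2, 3, 4, 5, 6, 7, 7, 8, 14, 15, 20, 23, 28, 29, 30, 32.
Count below 15: L = 9; count equal: E = 1; n = 16.
Percentile rank = 100·(9 + 0.5·1)/16 = 100·9.5/16 = 59.38.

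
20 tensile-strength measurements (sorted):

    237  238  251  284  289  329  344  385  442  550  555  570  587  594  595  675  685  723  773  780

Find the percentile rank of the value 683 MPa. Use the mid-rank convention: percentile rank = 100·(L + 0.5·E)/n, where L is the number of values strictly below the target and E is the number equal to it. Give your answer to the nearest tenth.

Count below 683: L = 16; count equal: E = 0; n = 20.
Percentile rank = 100·(16 + 0.5·0)/20 = 100·16/20 = 80.

80.0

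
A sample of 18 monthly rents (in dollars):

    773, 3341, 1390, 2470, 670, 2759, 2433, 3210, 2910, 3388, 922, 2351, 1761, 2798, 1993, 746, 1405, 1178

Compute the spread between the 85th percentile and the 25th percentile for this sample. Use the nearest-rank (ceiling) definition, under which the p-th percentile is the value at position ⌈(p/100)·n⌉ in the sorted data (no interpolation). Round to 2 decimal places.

2032.00

Sorted: 670, 746, 773, 922, 1178, 1390, 1405, 1761, 1993, 2351, 2433, 2470, 2759, 2798, 2910, 3210, 3341, 3388.
n = 18.
P25: rank ⌈25/100·18⌉ = 5 → 1178.
P85: rank ⌈85/100·18⌉ = 16 → 3210.
Difference: 3210 − 1178 = 2032.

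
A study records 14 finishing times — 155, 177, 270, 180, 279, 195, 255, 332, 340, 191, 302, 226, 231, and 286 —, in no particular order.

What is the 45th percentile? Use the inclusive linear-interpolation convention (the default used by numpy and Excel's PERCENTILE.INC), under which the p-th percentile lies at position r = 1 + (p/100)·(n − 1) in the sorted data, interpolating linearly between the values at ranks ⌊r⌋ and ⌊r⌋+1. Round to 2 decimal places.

230.25

Sorted: 155, 177, 180, 191, 195, 226, 231, 255, 270, 279, 286, 302, 332, 340.
n = 14.
r = 1 + (45/100)·(14 − 1) = 1 + 5.85 = 6.85.
Rank 6 is 226 and rank 7 is 231.
Interpolate: 226 + 0.85·(231 − 226) = 226 + 0.85·5 = 230.25.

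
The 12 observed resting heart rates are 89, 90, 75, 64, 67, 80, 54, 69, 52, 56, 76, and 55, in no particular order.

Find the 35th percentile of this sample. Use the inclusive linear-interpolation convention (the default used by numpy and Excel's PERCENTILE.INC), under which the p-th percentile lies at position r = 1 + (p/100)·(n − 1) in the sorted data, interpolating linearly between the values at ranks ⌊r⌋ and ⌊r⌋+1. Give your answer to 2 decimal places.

62.80

Sorted: 52, 54, 55, 56, 64, 67, 69, 75, 76, 80, 89, 90.
n = 12.
r = 1 + (35/100)·(12 − 1) = 1 + 3.85 = 4.85.
Rank 4 is 56 and rank 5 is 64.
Interpolate: 56 + 0.85·(64 − 56) = 56 + 0.85·8 = 62.8.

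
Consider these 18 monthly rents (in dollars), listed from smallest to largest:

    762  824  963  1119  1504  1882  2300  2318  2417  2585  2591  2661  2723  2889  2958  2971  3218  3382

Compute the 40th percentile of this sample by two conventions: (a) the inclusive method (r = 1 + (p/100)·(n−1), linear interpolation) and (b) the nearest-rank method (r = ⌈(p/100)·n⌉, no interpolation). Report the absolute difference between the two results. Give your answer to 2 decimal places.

n = 18.
(a) r = 7.8; between ranks 7 (2300) and 8 (2318): 2314.4.
(b) the nearest-rank method: rank 8 → 2318.
|2314.4 − 2318| = 3.6.

3.60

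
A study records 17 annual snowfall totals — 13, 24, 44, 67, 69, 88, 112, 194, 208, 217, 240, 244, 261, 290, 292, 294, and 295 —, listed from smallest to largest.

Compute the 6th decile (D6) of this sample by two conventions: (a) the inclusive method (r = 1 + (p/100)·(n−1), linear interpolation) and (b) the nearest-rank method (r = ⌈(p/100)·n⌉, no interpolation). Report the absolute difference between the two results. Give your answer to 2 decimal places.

n = 17.
(a) r = 10.6; between ranks 10 (217) and 11 (240): 230.8.
(b) the nearest-rank method: rank 11 → 240.
|230.8 − 240| = 9.2.

9.20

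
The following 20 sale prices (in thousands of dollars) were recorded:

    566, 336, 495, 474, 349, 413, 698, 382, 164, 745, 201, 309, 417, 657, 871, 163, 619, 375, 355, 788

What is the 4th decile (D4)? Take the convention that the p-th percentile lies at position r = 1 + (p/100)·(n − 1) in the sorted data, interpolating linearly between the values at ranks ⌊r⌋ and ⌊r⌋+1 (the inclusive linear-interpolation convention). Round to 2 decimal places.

379.20

Sorted: 163, 164, 201, 309, 336, 349, 355, 375, 382, 413, 417, 474, 495, 566, 619, 657, 698, 745, 788, 871.
n = 20.
r = 1 + (40/100)·(20 − 1) = 1 + 7.6 = 8.6.
Rank 8 is 375 and rank 9 is 382.
Interpolate: 375 + 0.6·(382 − 375) = 375 + 0.6·7 = 379.2.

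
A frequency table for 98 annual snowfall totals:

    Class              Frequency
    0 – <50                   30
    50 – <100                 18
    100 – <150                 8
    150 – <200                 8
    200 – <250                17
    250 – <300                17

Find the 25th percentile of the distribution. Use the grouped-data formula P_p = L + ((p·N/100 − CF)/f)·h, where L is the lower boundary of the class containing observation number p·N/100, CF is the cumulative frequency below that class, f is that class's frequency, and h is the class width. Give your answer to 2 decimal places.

40.83

N = 98; target position k = 25/100 · 98 = 24.5.
Cumulative frequencies: 30, 48, 56, 64, 81, 98.
Observation 24.5 falls in the class 0 – <50.
L = 0, CF = 0, f = 30, h = 50.
P25 = 0 + ((24.5 − 0)/30)·50 = 0 + 40.8333 = 40.8333.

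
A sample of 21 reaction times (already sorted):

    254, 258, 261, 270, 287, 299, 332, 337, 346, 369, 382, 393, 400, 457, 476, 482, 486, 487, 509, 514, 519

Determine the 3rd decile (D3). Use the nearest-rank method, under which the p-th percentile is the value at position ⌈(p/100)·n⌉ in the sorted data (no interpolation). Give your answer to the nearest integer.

n = 21.
Position = ⌈30/100 · 21⌉ = ⌈6.3⌉ = 7.
The value at rank 7 is 332.

332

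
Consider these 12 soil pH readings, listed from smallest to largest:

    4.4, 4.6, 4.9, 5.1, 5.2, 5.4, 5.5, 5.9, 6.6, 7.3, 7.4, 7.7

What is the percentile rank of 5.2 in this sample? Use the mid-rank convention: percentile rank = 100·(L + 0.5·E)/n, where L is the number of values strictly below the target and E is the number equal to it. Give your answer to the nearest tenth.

37.5

Count below 5.2: L = 4; count equal: E = 1; n = 12.
Percentile rank = 100·(4 + 0.5·1)/12 = 100·4.5/12 = 37.5.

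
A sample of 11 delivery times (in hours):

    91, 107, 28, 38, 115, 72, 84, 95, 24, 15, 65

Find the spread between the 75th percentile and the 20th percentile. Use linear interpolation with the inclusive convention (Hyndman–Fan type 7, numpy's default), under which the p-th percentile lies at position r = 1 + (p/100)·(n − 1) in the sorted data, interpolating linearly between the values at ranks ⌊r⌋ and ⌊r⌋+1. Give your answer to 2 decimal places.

65.00

Sorted: 15, 24, 28, 38, 65, 72, 84, 91, 95, 107, 115.
n = 11.
P20: r = 3 (integer) → 28.
P75: r = 8.5; ranks 8–9 are 91, 95; interpolating gives 93.
Difference: 93 − 28 = 65.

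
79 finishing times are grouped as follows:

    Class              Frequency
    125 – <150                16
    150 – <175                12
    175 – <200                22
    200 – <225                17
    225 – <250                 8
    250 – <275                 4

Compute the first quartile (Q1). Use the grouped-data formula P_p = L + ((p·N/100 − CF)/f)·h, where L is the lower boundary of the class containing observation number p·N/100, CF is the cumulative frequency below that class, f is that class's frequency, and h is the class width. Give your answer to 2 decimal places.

157.81

N = 79; target position k = 25/100 · 79 = 19.75.
Cumulative frequencies: 16, 28, 50, 67, 75, 79.
Observation 19.75 falls in the class 150 – <175.
L = 150, CF = 16, f = 12, h = 25.
P25 = 150 + ((19.75 − 16)/12)·25 = 150 + 7.8125 = 157.812.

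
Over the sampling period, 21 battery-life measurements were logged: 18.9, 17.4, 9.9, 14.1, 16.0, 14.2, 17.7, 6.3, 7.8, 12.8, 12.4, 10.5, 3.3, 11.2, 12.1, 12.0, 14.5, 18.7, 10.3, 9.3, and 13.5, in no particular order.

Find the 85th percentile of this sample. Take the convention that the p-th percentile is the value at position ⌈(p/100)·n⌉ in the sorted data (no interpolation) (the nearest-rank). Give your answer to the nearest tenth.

17.4

Sorted: 3.3, 6.3, 7.8, 9.3, 9.9, 10.3, 10.5, 11.2, 12.0, 12.1, 12.4, 12.8, 13.5, 14.1, 14.2, 14.5, 16.0, 17.4, 17.7, 18.7, 18.9.
n = 21.
Position = ⌈85/100 · 21⌉ = ⌈17.85⌉ = 18.
The value at rank 18 is 17.4.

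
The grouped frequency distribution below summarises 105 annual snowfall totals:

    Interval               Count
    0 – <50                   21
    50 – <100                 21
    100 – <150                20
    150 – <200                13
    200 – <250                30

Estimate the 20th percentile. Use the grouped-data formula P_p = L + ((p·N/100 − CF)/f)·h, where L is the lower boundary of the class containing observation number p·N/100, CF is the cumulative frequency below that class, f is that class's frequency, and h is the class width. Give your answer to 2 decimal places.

50.00

N = 105; target position k = 20/100 · 105 = 21.
Cumulative frequencies: 21, 42, 62, 75, 105.
Observation 21 falls in the class 0 – <50.
L = 0, CF = 0, f = 21, h = 50.
P20 = 0 + ((21 − 0)/21)·50 = 0 + 50 = 50.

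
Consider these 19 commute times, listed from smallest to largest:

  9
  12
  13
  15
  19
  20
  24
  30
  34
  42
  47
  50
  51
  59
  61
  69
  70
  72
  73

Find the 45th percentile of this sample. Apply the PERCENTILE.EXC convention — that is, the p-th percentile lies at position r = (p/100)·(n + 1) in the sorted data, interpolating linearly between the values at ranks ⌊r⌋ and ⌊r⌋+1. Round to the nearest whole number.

n = 19.
r = (45/100)·(19 + 1) = 9.
r is an integer, so P45 is the value at rank 9: 34.

34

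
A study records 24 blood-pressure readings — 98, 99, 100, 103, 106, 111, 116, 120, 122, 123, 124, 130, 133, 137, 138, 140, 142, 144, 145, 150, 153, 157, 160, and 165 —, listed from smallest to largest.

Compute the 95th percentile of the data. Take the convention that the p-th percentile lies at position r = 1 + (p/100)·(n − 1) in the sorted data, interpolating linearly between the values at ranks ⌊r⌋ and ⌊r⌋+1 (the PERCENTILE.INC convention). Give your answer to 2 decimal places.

n = 24.
r = 1 + (95/100)·(24 − 1) = 1 + 21.85 = 22.85.
Rank 22 is 157 and rank 23 is 160.
Interpolate: 157 + 0.85·(160 − 157) = 157 + 0.85·3 = 159.55.

159.55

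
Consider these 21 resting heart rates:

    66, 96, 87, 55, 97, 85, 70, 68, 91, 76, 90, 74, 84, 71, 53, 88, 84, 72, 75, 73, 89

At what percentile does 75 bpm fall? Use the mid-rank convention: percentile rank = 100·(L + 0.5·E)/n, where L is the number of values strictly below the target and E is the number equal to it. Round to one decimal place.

45.2

Sorted: 53, 55, 66, 68, 70, 71, 72, 73, 74, 75, 76, 84, 84, 85, 87, 88, 89, 90, 91, 96, 97.
Count below 75: L = 9; count equal: E = 1; n = 21.
Percentile rank = 100·(9 + 0.5·1)/21 = 100·9.5/21 = 45.24.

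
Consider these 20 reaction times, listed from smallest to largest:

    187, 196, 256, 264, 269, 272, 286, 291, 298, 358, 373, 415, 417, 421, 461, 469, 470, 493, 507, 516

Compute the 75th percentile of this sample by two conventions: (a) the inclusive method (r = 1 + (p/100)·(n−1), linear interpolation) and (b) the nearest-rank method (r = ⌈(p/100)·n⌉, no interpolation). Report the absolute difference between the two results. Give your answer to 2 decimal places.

2.00

n = 20.
(a) r = 15.25; between ranks 15 (461) and 16 (469): 463.
(b) the nearest-rank method: rank 15 → 461.
|463 − 461| = 2.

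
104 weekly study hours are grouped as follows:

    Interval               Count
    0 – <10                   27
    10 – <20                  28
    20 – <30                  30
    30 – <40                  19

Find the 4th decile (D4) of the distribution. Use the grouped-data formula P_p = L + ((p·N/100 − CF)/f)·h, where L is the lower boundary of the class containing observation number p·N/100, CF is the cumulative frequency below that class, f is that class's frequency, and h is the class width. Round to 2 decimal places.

15.21

N = 104; target position k = 40/100 · 104 = 41.6.
Cumulative frequencies: 27, 55, 85, 104.
Observation 41.6 falls in the class 10 – <20.
L = 10, CF = 27, f = 28, h = 10.
P40 = 10 + ((41.6 − 27)/28)·10 = 10 + 5.21429 = 15.2143.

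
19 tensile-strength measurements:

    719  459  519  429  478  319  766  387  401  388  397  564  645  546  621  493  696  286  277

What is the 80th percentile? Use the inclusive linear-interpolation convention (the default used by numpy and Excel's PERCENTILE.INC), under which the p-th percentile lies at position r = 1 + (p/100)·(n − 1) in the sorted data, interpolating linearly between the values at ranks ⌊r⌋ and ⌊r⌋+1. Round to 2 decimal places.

Sorted: 277, 286, 319, 387, 388, 397, 401, 429, 459, 478, 493, 519, 546, 564, 621, 645, 696, 719, 766.
n = 19.
r = 1 + (80/100)·(19 − 1) = 1 + 14.4 = 15.4.
Rank 15 is 621 and rank 16 is 645.
Interpolate: 621 + 0.4·(645 − 621) = 621 + 0.4·24 = 630.6.

630.60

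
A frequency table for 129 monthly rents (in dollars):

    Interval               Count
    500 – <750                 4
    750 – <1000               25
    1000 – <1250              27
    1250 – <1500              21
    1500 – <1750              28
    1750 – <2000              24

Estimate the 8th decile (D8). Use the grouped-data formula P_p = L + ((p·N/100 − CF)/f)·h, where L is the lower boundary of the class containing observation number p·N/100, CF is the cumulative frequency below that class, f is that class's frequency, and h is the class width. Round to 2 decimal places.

N = 129; target position k = 80/100 · 129 = 103.2.
Cumulative frequencies: 4, 29, 56, 77, 105, 129.
Observation 103.2 falls in the class 1500 – <1750.
L = 1500, CF = 77, f = 28, h = 250.
P80 = 1500 + ((103.2 − 77)/28)·250 = 1500 + 233.929 = 1733.93.

1733.93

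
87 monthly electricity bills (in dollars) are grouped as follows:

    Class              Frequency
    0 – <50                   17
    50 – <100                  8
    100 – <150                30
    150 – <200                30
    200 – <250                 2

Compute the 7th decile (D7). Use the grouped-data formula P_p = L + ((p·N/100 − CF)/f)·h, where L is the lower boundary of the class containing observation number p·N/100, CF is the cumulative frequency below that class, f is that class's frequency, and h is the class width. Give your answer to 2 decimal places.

N = 87; target position k = 70/100 · 87 = 60.9.
Cumulative frequencies: 17, 25, 55, 85, 87.
Observation 60.9 falls in the class 150 – <200.
L = 150, CF = 55, f = 30, h = 50.
P70 = 150 + ((60.9 − 55)/30)·50 = 150 + 9.83333 = 159.833.

159.83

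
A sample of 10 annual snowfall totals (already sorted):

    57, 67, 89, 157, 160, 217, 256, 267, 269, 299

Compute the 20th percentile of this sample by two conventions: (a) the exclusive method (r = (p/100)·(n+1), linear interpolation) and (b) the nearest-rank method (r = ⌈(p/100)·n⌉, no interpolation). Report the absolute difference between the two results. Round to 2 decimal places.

4.40

n = 10.
(a) r = 2.2; between ranks 2 (67) and 3 (89): 71.4.
(b) the nearest-rank method: rank 2 → 67.
|71.4 − 67| = 4.4.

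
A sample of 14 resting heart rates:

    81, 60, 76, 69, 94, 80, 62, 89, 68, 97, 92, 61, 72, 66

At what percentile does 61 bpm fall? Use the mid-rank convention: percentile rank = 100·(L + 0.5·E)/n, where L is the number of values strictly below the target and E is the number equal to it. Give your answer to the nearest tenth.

Sorted: 60, 61, 62, 66, 68, 69, 72, 76, 80, 81, 89, 92, 94, 97.
Count below 61: L = 1; count equal: E = 1; n = 14.
Percentile rank = 100·(1 + 0.5·1)/14 = 100·1.5/14 = 10.71.

10.7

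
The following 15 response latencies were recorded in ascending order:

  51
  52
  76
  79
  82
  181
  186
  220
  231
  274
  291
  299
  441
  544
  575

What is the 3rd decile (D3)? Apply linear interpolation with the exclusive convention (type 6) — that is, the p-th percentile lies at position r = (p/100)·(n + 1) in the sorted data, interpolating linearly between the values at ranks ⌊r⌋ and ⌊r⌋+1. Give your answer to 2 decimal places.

n = 15.
r = (30/100)·(15 + 1) = 4.8.
Rank 4 is 79 and rank 5 is 82.
Interpolate: 79 + 0.8·(82 − 79) = 79 + 0.8·3 = 81.4.

81.40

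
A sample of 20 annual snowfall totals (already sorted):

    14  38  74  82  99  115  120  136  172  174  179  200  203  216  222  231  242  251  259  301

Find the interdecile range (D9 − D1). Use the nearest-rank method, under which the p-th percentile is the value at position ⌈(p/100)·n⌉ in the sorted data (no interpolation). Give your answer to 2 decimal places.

n = 20.
P10: rank ⌈10/100·20⌉ = 2 → 38.
P90: rank ⌈90/100·20⌉ = 18 → 251.
Difference: 251 − 38 = 213.

213.00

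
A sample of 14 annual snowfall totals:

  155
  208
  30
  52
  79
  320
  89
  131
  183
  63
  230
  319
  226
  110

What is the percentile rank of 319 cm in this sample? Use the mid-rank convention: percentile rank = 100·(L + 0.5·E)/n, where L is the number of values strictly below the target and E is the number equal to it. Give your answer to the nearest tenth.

Sorted: 30, 52, 63, 79, 89, 110, 131, 155, 183, 208, 226, 230, 319, 320.
Count below 319: L = 12; count equal: E = 1; n = 14.
Percentile rank = 100·(12 + 0.5·1)/14 = 100·12.5/14 = 89.29.

89.3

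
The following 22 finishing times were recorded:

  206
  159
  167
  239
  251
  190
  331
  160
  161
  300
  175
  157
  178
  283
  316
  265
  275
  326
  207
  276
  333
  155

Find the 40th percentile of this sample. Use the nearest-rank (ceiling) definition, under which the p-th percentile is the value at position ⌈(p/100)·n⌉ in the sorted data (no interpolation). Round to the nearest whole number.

190

Sorted: 155, 157, 159, 160, 161, 167, 175, 178, 190, 206, 207, 239, 251, 265, 275, 276, 283, 300, 316, 326, 331, 333.
n = 22.
Position = ⌈40/100 · 22⌉ = ⌈8.8⌉ = 9.
The value at rank 9 is 190.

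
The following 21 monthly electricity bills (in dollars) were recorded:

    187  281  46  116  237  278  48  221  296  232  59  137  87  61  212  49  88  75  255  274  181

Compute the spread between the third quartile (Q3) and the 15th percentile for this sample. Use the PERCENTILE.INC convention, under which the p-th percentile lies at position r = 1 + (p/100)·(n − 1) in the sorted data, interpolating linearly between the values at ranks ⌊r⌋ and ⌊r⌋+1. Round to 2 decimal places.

Sorted: 46, 48, 49, 59, 61, 75, 87, 88, 116, 137, 181, 187, 212, 221, 232, 237, 255, 274, 278, 281, 296.
n = 21.
P15: r = 4 (integer) → 59.
P75: r = 16 (integer) → 237.
Difference: 237 − 59 = 178.

178.00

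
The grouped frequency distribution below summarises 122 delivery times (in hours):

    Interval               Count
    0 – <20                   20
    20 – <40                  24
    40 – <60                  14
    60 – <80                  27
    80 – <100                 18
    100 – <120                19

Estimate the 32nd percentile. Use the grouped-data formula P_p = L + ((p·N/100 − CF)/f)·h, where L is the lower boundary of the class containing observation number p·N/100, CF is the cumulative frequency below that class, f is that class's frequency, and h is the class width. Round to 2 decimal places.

35.87

N = 122; target position k = 32/100 · 122 = 39.04.
Cumulative frequencies: 20, 44, 58, 85, 103, 122.
Observation 39.04 falls in the class 20 – <40.
L = 20, CF = 20, f = 24, h = 20.
P32 = 20 + ((39.04 − 20)/24)·20 = 20 + 15.8667 = 35.8667.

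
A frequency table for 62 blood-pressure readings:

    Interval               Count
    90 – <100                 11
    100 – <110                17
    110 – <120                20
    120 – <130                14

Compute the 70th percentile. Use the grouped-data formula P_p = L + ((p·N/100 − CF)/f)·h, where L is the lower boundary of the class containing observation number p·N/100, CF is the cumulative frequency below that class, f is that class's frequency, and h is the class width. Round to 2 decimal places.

117.70

N = 62; target position k = 70/100 · 62 = 43.4.
Cumulative frequencies: 11, 28, 48, 62.
Observation 43.4 falls in the class 110 – <120.
L = 110, CF = 28, f = 20, h = 10.
P70 = 110 + ((43.4 − 28)/20)·10 = 110 + 7.7 = 117.7.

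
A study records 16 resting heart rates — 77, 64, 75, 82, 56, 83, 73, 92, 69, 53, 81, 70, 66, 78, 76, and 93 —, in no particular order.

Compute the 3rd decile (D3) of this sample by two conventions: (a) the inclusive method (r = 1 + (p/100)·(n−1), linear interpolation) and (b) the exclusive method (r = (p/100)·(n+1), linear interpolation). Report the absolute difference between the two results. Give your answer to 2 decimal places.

Sorted: 53, 56, 64, 66, 69, 70, 73, 75, 76, 77, 78, 81, 82, 83, 92, 93.
n = 16.
(a) r = 5.5; between ranks 5 (69) and 6 (70): 69.5.
(b) r = 5.1; between ranks 5 (69) and 6 (70): 69.1.
|69.5 − 69.1| = 0.4.

0.40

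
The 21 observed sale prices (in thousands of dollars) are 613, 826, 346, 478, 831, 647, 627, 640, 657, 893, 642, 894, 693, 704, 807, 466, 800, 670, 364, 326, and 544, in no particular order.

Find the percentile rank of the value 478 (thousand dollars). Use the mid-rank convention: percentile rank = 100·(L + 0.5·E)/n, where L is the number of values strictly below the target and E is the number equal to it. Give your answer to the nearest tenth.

21.4

Sorted: 326, 346, 364, 466, 478, 544, 613, 627, 640, 642, 647, 657, 670, 693, 704, 800, 807, 826, 831, 893, 894.
Count below 478: L = 4; count equal: E = 1; n = 21.
Percentile rank = 100·(4 + 0.5·1)/21 = 100·4.5/21 = 21.43.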